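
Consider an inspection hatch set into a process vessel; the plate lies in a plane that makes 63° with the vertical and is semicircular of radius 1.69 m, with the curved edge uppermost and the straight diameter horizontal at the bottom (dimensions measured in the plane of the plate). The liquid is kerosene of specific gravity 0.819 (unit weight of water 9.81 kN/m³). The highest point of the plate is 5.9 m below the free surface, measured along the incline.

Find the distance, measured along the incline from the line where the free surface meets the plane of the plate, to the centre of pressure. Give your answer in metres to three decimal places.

y_p = 6.902 m

γ = 0.819 × 9.81 = 8.03439 kN/m³.
The plate makes 63° with the vertical, i.e. θ = 90° − 63° = 27° to the horizontal. Measuring y along the incline from the free-surface line, vertical depth h = y·sinθ with sinθ = 0.453990.
The centroid lies 4r/(3π) = 0.717258 m above the diameter, so r − 4r/(3π) = 1.69 − 0.717258 = 0.972742 m below the topmost point, so y_c = 5.9 + 0.972742 = 6.87274 m and h_c = 6.87274 × 0.453990 = 3.12016 m.
A = πr²/2 = π × 1.69²/2 = 4.48635 m².
Resultant F = γ·h_c·A = 8.03439 × 3.12016 × 4.48635 = 112.466 kN.
I_c = (π/8 − 8/(9π))·r⁴ = 0.109757 × 1.69⁴ = 0.895322 m⁴.
Centre of pressure: y_p = y_c + I_c/(y_c·A) = 6.87274 + 0.895322/(6.87274 × 4.48635) = 6.87274 + 0.0290373 = 6.90178 m along the plane.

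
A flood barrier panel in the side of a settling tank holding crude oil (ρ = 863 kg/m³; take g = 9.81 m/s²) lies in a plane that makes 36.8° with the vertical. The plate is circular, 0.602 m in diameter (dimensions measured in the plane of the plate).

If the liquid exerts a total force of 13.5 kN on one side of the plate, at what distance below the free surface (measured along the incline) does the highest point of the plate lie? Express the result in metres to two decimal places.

γ = ρg = 863 × 9.81 / 1000 = 8.46603 kN/m³.
A = π(0.301)² = 0.284631 m².
From F = γ·h_c·A, the centroid depth is h_c = 13.5/(8.46603 × 0.284631) = 5.60237 m.
The plate makes 36.8° with the vertical, i.e. θ = 90° − 36.8° = 53.2° to the horizontal. Measuring y along the incline from the free-surface line, vertical depth h = y·sinθ with sinθ = 0.800731.
Along the incline, y_c = h_c/sinθ = 5.60237/0.800731 = 6.99657 m.
The centroid is at the centre, 0.301 m below the top of the plate, so the highest point sits at y_top = 6.99657 − 0.301 = 6.69557 m along the incline.

y_top ≈ 6.70 m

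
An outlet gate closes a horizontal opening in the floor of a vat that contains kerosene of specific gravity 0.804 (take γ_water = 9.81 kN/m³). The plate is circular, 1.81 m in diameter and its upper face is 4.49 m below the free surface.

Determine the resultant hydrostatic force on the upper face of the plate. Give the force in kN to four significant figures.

γ = 0.804 × 9.81 = 7.88724 kN/m³.
The plate is horizontal, so pressure is uniform at p = γ·h = 7.88724 × 4.49 = 35.4137 kN/m².
A = π(0.905)² = 2.57304 m².
F = p·A = 35.4137 × 2.57304 = 91.1209 kN.

F ≈ 91.12 kN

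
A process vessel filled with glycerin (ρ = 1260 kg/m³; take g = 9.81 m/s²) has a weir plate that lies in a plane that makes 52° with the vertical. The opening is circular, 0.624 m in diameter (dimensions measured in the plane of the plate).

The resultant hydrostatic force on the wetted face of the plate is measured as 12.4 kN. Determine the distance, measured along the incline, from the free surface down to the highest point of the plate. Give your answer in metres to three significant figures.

γ = ρg = 1260 × 9.81 / 1000 = 12.3606 kN/m³.
A = π(0.312)² = 0.305815 m².
From F = γ·h_c·A, the centroid depth is h_c = 12.4/(12.3606 × 0.305815) = 3.28037 m.
The plate makes 52° with the vertical, i.e. θ = 90° − 52° = 38° to the horizontal. Measuring y along the incline from the free-surface line, vertical depth h = y·sinθ with sinθ = 0.615661.
Along the incline, y_c = h_c/sinθ = 3.28037/0.615661 = 5.32821 m.
The centroid is at the centre, 0.312 m below the top of the plate, so the highest point sits at y_top = 5.32821 − 0.312 = 5.01621 m along the incline.

y_top ≈ 5.02 m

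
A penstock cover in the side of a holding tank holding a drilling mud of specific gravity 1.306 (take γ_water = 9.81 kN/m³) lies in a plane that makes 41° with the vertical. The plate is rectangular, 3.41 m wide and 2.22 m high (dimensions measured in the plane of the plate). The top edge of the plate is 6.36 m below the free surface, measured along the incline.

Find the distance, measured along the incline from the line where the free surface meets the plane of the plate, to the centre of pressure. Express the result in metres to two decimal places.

γ = 1.306 × 9.81 = 12.81186 kN/m³.
The plate makes 41° with the vertical, i.e. θ = 90° − 41° = 49° to the horizontal. Measuring y along the incline from the free-surface line, vertical depth h = y·sinθ with sinθ = 0.754710.
The centroid lies 2.22/2 = 1.11 m below the top edge, so y_c = 6.36 + 1.11 = 7.47 m and h_c = 7.47 × 0.754710 = 5.63768 m.
A = 3.41 × 2.22 = 7.5702 m².
Resultant F = γ·h_c·A = 12.81186 × 5.63768 × 7.5702 = 546.789 kN.
I_c = b·h³/12 = 3.41 × 2.22³/12 = 3.10908 m⁴.
Centre of pressure: y_p = y_c + I_c/(y_c·A) = 7.47 + 3.10908/(7.47 × 7.5702) = 7.47 + 0.0549799 = 7.52498 m along the plane.

y_p = 7.52 m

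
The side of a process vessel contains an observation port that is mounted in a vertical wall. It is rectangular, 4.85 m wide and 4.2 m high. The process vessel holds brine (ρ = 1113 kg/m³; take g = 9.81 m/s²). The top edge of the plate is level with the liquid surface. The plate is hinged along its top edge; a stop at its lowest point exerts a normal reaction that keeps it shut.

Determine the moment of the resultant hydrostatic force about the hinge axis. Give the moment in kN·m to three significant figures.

γ = ρg = 1113 × 9.81 / 1000 = 10.91853 kN/m³.
The centroid lies 4.2/2 = 2.1 m below the top edge, so the centroid depth is h_c = 2.1 m.
A = 4.85 × 4.2 = 20.37 m².
Resultant F = γ·h_c·A = 10.91853 × 2.1 × 20.37 = 467.062 kN.
I_c = b·h³/12 = 4.85 × 4.2³/12 = 29.9439 m⁴.
Centre of pressure: y_p = y_c + I_c/(y_c·A) = 2.1 + 29.9439/(2.1 × 20.37) = 2.1 + 0.7 = 2.8 m along the plane.
The resultant acts 2.1 + 0.7 = 2.8 m (along the plate) below the hinge at the top edge, so the moment about the hinge is M = F × 2.8 = 467.062 × 2.8 = 1307.77 kN·m.

M ≈ 1310 kN·m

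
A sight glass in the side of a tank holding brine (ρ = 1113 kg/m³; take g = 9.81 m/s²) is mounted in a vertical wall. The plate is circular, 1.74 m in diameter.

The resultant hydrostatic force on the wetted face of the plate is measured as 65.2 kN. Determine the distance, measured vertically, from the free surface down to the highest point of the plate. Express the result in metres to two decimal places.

γ = ρg = 1113 × 9.81 / 1000 = 10.91853 kN/m³.
A = π(0.87)² = 2.37787 m².
From F = γ·h_c·A, the centroid depth is h_c = 65.2/(10.91853 × 2.37787) = 2.51128 m.
The centroid is at the centre, 0.87 m below the top of the plate, so the highest point sits at h_top = 2.51128 − 0.87 = 1.64128 m below the surface.

d_top ≈ 1.64 m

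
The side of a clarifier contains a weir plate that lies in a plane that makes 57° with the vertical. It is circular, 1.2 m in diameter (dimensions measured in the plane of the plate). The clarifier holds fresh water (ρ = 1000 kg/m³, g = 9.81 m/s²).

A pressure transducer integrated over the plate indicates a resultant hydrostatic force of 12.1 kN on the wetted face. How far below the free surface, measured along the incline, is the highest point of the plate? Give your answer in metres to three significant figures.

γ = ρg = 1000 × 9.81 = 9810 N/m³ = 9.81 kN/m³.
A = π(0.6)² = 1.13097 m².
From F = γ·h_c·A, the centroid depth is h_c = 12.1/(9.81 × 1.13097) = 1.0906 m.
The plate makes 57° with the vertical, i.e. θ = 90° − 57° = 33° to the horizontal. Measuring y along the incline from the free-surface line, vertical depth h = y·sinθ with sinθ = 0.544639.
Along the incline, y_c = h_c/sinθ = 1.0906/0.544639 = 2.00243 m.
The centroid is at the centre, 0.6 m below the top of the plate, so the highest point sits at y_top = 2.00243 − 0.6 = 1.40243 m along the incline.

y_top ≈ 1.40 m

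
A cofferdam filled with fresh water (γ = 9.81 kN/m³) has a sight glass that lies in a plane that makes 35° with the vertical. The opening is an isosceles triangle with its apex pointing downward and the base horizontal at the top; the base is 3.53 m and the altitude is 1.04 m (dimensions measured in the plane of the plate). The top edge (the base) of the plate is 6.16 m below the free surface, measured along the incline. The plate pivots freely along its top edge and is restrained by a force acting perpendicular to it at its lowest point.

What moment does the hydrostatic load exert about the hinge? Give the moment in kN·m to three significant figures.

γ = 9.81 kN/m³.
The plate makes 35° with the vertical, i.e. θ = 90° − 35° = 55° to the horizontal. Measuring y along the incline from the free-surface line, vertical depth h = y·sinθ with sinθ = 0.819152.
With the apex down, the centroid sits h/3 = 1.04/3 = 0.346667 m below the base (the top edge), so y_c = 6.16 + 0.346667 = 6.50667 m and h_c = 6.50667 × 0.819152 = 5.32995 m.
A = ½ × 3.53 × 1.04 = 1.8356 m².
Resultant F = γ·h_c·A = 9.81 × 5.32995 × 1.8356 = 95.9777 kN.
I_c = b·h³/36 = 3.53 × 1.04³/36 = 0.110299 m⁴.
Centre of pressure: y_p = y_c + I_c/(y_c·A) = 6.50667 + 0.110299/(6.50667 × 1.8356) = 6.50667 + 0.00923495 = 6.5159 m along the plane.
The resultant acts 0.346667 + 0.00923495 = 0.355902 m (along the plate) below the hinge at the top edge, so the moment about the hinge is M = F × 0.355902 = 95.9777 × 0.355902 = 34.1587 kN·m.

M ≈ 34.2 kN·m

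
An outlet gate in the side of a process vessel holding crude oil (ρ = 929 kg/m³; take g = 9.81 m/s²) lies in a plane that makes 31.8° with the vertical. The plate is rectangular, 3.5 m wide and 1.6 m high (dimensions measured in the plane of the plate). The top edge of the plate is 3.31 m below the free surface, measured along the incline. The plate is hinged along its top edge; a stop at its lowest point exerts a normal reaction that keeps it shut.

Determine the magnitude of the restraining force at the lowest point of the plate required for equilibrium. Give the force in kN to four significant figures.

P ≈ 94.92 kN

γ = ρg = 929 × 9.81 / 1000 = 9.11349 kN/m³.
The plate makes 31.8° with the vertical, i.e. θ = 90° − 31.8° = 58.2° to the horizontal. Measuring y along the incline from the free-surface line, vertical depth h = y·sinθ with sinθ = 0.849893.
The centroid lies 1.6/2 = 0.8 m below the top edge, so y_c = 3.31 + 0.8 = 4.11 m and h_c = 4.11 × 0.849893 = 3.49306 m.
A = 3.5 × 1.6 = 5.6 m².
Resultant F = γ·h_c·A = 9.11349 × 3.49306 × 5.6 = 178.27 kN.
I_c = b·h³/12 = 3.5 × 1.6³/12 = 1.19467 m⁴.
Centre of pressure: y_p = y_c + I_c/(y_c·A) = 4.11 + 1.19467/(4.11 × 5.6) = 4.11 + 0.0519061 = 4.16191 m along the plane.
The resultant acts 0.8 + 0.0519061 = 0.851906 m (along the plate) below the hinge at the top edge, so the moment about the hinge is M = F × 0.851906 = 178.27 × 0.851906 = 151.869 kN·m.
A normal force at the bottom, 1.6 m from the hinge, must supply this moment: P = 151.869/1.6 = 94.9181 kN.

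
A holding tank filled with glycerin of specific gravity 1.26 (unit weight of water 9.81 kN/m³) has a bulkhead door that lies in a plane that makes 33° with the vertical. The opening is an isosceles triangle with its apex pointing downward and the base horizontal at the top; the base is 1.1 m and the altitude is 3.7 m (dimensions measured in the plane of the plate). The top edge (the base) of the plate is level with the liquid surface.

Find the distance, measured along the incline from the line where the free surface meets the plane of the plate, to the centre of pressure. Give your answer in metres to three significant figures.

y_p = 1.85 m

γ = 1.26 × 9.81 = 12.3606 kN/m³.
The plate makes 33° with the vertical, i.e. θ = 90° − 33° = 57° to the horizontal. Measuring y along the incline from the free-surface line, vertical depth h = y·sinθ with sinθ = 0.838671.
With the apex down, the centroid sits h/3 = 3.7/3 = 1.23333 m below the base (the top edge), so y_c = 1.23333 m and h_c = 1.23333 × 0.838671 = 1.03436 m.
A = ½ × 1.1 × 3.7 = 2.035 m².
Resultant F = γ·h_c·A = 12.3606 × 1.03436 × 2.035 = 26.0181 kN.
I_c = b·h³/36 = 1.1 × 3.7³/36 = 1.54773 m⁴.
Centre of pressure: y_p = y_c + I_c/(y_c·A) = 1.23333 + 1.54773/(1.23333 × 2.035) = 1.23333 + 0.616668 = 1.85 m along the plane.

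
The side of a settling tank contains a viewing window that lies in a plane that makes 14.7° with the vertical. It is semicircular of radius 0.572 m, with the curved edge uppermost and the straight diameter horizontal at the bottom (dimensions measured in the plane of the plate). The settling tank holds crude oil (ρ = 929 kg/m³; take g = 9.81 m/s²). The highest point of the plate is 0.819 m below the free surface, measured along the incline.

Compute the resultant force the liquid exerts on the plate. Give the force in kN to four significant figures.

γ = ρg = 929 × 9.81 / 1000 = 9.11349 kN/m³.
The plate makes 14.7° with the vertical, i.e. θ = 90° − 14.7° = 75.3° to the horizontal. Measuring y along the incline from the free-surface line, vertical depth h = y·sinθ with sinθ = 0.967268.
The centroid lies 4r/(3π) = 0.242764 m above the diameter, so r − 4r/(3π) = 0.572 − 0.242764 = 0.329236 m below the topmost point, so y_c = 0.819 + 0.329236 = 1.14824 m and h_c = 1.14824 × 0.967268 = 1.11066 m.
A = πr²/2 = π × 0.572²/2 = 0.513939 m².
Resultant F = γ·h_c·A = 9.11349 × 1.11066 × 0.513939 = 5.20208 kN.

F ≈ 5.202 kN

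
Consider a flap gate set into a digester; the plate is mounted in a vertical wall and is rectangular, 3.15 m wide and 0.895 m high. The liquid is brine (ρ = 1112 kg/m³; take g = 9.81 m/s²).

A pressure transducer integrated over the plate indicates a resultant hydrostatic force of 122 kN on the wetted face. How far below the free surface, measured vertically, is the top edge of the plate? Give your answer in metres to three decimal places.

d_top ≈ 3.519 m

γ = ρg = 1112 × 9.81 / 1000 = 10.90872 kN/m³.
A = 3.15 × 0.895 = 2.81925 m².
From F = γ·h_c·A, the centroid depth is h_c = 122/(10.90872 × 2.81925) = 3.96691 m.
The centroid lies 0.895/2 = 0.4475 m below the top edge, so the top edge sits at h_top = 3.96691 − 0.4475 = 3.51941 m below the surface.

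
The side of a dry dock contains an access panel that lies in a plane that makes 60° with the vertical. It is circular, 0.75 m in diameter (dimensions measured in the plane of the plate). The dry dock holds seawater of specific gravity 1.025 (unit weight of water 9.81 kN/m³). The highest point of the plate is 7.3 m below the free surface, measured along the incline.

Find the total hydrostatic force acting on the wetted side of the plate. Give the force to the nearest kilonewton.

F ≈ 17 kN

γ = 1.025 × 9.81 = 10.05525 kN/m³.
The plate makes 60° with the vertical, i.e. θ = 90° − 60° = 30° to the horizontal. Measuring y along the incline from the free-surface line, vertical depth h = y·sinθ with sinθ = 0.500000.
The centroid is at the centre, 0.375 m below the top of the plate, so y_c = 7.3 + 0.375 = 7.675 m and h_c = 7.675 × 0.500000 = 3.8375 m.
A = π(0.375)² = 0.441786 m².
Resultant F = γ·h_c·A = 10.05525 × 3.8375 × 0.441786 = 17.0472 kN.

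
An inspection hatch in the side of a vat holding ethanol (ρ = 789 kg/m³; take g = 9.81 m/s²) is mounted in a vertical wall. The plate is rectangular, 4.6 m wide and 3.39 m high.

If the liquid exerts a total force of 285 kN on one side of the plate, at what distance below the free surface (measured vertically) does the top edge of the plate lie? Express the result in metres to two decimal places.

γ = ρg = 789 × 9.81 / 1000 = 7.74009 kN/m³.
A = 4.6 × 3.39 = 15.594 m².
From F = γ·h_c·A, the centroid depth is h_c = 285/(7.74009 × 15.594) = 2.36125 m.
The centroid lies 3.39/2 = 1.695 m below the top edge, so the top edge sits at h_top = 2.36125 − 1.695 = 0.66625 m below the surface.

d_top ≈ 0.67 m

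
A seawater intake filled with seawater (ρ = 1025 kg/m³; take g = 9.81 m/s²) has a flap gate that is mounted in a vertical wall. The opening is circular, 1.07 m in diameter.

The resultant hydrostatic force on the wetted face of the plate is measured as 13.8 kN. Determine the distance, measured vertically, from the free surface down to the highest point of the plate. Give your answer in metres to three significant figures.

d_top ≈ 0.991 m

γ = ρg = 1025 × 9.81 / 1000 = 10.05525 kN/m³.
A = π(0.535)² = 0.899202 m².
From F = γ·h_c·A, the centroid depth is h_c = 13.8/(10.05525 × 0.899202) = 1.52626 m.
The centroid is at the centre, 0.535 m below the top of the plate, so the highest point sits at h_top = 1.52626 − 0.535 = 0.99126 m below the surface.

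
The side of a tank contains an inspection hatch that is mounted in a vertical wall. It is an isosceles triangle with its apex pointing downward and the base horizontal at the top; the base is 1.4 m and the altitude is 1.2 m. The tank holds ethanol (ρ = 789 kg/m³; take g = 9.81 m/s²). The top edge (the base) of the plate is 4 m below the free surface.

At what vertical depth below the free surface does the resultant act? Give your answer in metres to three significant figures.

γ = ρg = 789 × 9.81 / 1000 = 7.74009 kN/m³.
With the apex down, the centroid sits h/3 = 1.2/3 = 0.4 m below the base (the top edge), so the centroid depth is h_c = 4 + 0.4 = 4.4 m.
A = ½ × 1.4 × 1.2 = 0.84 m².
Resultant F = γ·h_c·A = 7.74009 × 4.4 × 0.84 = 28.6074 kN.
I_c = b·h³/36 = 1.4 × 1.2³/36 = 0.0672 m⁴.
Centre of pressure: y_p = y_c + I_c/(y_c·A) = 4.4 + 0.0672/(4.4 × 0.84) = 4.4 + 0.0181818 = 4.41818 m along the plane.

h_p = 4.42 m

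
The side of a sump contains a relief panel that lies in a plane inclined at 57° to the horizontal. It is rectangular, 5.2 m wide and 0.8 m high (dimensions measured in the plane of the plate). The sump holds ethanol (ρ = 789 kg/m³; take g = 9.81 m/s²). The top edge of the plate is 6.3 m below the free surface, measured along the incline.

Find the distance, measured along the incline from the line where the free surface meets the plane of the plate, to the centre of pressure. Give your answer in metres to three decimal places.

γ = ρg = 789 × 9.81 / 1000 = 7.74009 kN/m³.
Let θ = 57° be the plate's angle to the horizontal; measure y along the incline from where the plane meets the free surface. Vertical depth h = y·sinθ with sinθ = 0.838671.
The centroid lies 0.8/2 = 0.4 m below the top edge, so y_c = 6.3 + 0.4 = 6.7 m and h_c = 6.7 × 0.838671 = 5.6191 m.
A = 5.2 × 0.8 = 4.16 m².
Resultant F = γ·h_c·A = 7.74009 × 5.6191 × 4.16 = 180.928 kN.
I_c = b·h³/12 = 5.2 × 0.8³/12 = 0.221867 m⁴.
Centre of pressure: y_p = y_c + I_c/(y_c·A) = 6.7 + 0.221867/(6.7 × 4.16) = 6.7 + 0.00796021 = 6.70796 m along the plane.

y_p = 6.708 m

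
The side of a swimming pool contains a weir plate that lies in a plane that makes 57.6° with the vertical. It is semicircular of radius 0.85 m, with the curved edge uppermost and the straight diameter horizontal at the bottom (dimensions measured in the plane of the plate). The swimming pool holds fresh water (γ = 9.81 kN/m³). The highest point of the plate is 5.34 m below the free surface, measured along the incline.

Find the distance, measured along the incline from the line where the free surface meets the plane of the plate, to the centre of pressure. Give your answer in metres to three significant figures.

y_p = 5.84 m

γ = 9.81 kN/m³.
The plate makes 57.6° with the vertical, i.e. θ = 90° − 57.6° = 32.4° to the horizontal. Measuring y along the incline from the free-surface line, vertical depth h = y·sinθ with sinθ = 0.535827.
The centroid lies 4r/(3π) = 0.360751 m above the diameter, so r − 4r/(3π) = 0.85 − 0.360751 = 0.489249 m below the topmost point, so y_c = 5.34 + 0.489249 = 5.82925 m and h_c = 5.82925 × 0.535827 = 3.12347 m.
A = πr²/2 = π × 0.85²/2 = 1.1349 m².
Resultant F = γ·h_c·A = 9.81 × 3.12347 × 1.1349 = 34.7747 kN.
I_c = (π/8 − 8/(9π))·r⁴ = 0.109757 × 0.85⁴ = 0.0572938 m⁴.
Centre of pressure: y_p = y_c + I_c/(y_c·A) = 5.82925 + 0.0572938/(5.82925 × 1.1349) = 5.82925 + 0.00866039 = 5.83791 m along the plane.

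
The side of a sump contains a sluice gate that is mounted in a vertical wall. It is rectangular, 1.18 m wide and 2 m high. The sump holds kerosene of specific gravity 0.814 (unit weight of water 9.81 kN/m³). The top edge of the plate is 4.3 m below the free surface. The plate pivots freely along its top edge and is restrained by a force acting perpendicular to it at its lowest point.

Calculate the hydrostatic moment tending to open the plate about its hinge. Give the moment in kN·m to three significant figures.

M ≈ 106 kN·m

γ = 0.814 × 9.81 = 7.98534 kN/m³.
The centroid lies 2/2 = 1 m below the top edge, so the centroid depth is h_c = 4.3 + 1 = 5.3 m.
A = 1.18 × 2 = 2.36 m².
Resultant F = γ·h_c·A = 7.98534 × 5.3 × 2.36 = 99.8806 kN.
I_c = b·h³/12 = 1.18 × 2³/12 = 0.786667 m⁴.
Centre of pressure: y_p = y_c + I_c/(y_c·A) = 5.3 + 0.786667/(5.3 × 2.36) = 5.3 + 0.0628931 = 5.36289 m along the plane.
The resultant acts 1 + 0.0628931 = 1.06289 m (along the plate) below the hinge at the top edge, so the moment about the hinge is M = F × 1.06289 = 99.8806 × 1.06289 = 106.162 kN·m.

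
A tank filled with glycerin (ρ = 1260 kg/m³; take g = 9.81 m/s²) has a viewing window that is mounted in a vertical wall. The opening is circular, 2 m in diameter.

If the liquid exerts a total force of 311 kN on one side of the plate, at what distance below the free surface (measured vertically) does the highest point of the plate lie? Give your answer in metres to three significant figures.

γ = ρg = 1260 × 9.81 / 1000 = 12.3606 kN/m³.
A = π(1)² = 3.14159 m².
From F = γ·h_c·A, the centroid depth is h_c = 311/(12.3606 × 3.14159) = 8.00887 m.
The centroid is at the centre, 1 m below the top of the plate, so the highest point sits at h_top = 8.00887 − 1 = 7.00887 m below the surface.

d_top ≈ 7.01 m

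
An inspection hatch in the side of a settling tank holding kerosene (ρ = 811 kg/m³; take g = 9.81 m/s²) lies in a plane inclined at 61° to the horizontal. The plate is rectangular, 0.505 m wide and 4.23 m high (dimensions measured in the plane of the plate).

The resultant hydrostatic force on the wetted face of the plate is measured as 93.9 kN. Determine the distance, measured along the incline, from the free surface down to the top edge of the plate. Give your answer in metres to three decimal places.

γ = ρg = 811 × 9.81 / 1000 = 7.95591 kN/m³.
A = 0.505 × 4.23 = 2.13615 m².
From F = γ·h_c·A, the centroid depth is h_c = 93.9/(7.95591 × 2.13615) = 5.52515 m.
Let θ = 61° be the plate's angle to the horizontal; measure y along the incline from where the plane meets the free surface. Vertical depth h = y·sinθ with sinθ = 0.874620.
Along the incline, y_c = h_c/sinθ = 5.52515/0.874620 = 6.3172 m.
The centroid lies 4.23/2 = 2.115 m below the top edge, so the top edge sits at y_top = 6.3172 − 2.115 = 4.2022 m along the incline.

y_top ≈ 4.202 m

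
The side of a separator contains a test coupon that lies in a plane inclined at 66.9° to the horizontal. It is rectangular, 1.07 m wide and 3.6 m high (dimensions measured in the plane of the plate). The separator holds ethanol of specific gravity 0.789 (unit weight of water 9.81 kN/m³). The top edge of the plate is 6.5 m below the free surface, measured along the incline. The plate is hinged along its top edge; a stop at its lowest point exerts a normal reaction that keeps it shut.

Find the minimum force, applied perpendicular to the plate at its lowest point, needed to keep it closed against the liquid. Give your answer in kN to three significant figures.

P ≈ 122 kN

γ = 0.789 × 9.81 = 7.74009 kN/m³.
Let θ = 66.9° be the plate's angle to the horizontal; measure y along the incline from where the plane meets the free surface. Vertical depth h = y·sinθ with sinθ = 0.919821.
The centroid lies 3.6/2 = 1.8 m below the top edge, so y_c = 6.5 + 1.8 = 8.3 m and h_c = 8.3 × 0.919821 = 7.63451 m.
A = 1.07 × 3.6 = 3.852 m².
Resultant F = γ·h_c·A = 7.74009 × 7.63451 × 3.852 = 227.622 kN.
I_c = b·h³/12 = 1.07 × 3.6³/12 = 4.16016 m⁴.
Centre of pressure: y_p = y_c + I_c/(y_c·A) = 8.3 + 4.16016/(8.3 × 3.852) = 8.3 + 0.13012 = 8.43012 m along the plane.
The resultant acts 1.8 + 0.13012 = 1.93012 m (along the plate) below the hinge at the top edge, so the moment about the hinge is M = F × 1.93012 = 227.622 × 1.93012 = 439.338 kN·m.
A normal force at the bottom, 3.6 m from the hinge, must supply this moment: P = 439.338/3.6 = 122.038 kN.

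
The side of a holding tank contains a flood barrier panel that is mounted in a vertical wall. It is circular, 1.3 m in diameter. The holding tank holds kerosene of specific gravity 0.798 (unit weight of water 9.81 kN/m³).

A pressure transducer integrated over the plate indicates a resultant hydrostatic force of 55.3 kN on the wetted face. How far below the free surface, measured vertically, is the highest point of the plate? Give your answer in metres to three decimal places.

d_top ≈ 4.672 m

γ = 0.798 × 9.81 = 7.82838 kN/m³.
A = π(0.65)² = 1.32732 m².
From F = γ·h_c·A, the centroid depth is h_c = 55.3/(7.82838 × 1.32732) = 5.32203 m.
The centroid is at the centre, 0.65 m below the top of the plate, so the highest point sits at h_top = 5.32203 − 0.65 = 4.67203 m below the surface.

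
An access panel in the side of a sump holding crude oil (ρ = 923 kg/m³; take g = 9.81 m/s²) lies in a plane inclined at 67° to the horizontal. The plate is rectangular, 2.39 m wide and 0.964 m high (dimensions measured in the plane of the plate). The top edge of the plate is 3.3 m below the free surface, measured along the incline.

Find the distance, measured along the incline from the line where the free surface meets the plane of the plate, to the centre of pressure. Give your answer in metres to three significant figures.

γ = ρg = 923 × 9.81 / 1000 = 9.05463 kN/m³.
Let θ = 67° be the plate's angle to the horizontal; measure y along the incline from where the plane meets the free surface. Vertical depth h = y·sinθ with sinθ = 0.920505.
The centroid lies 0.964/2 = 0.482 m below the top edge, so y_c = 3.3 + 0.482 = 3.782 m and h_c = 3.782 × 0.920505 = 3.48135 m.
A = 2.39 × 0.964 = 2.30396 m².
Resultant F = γ·h_c·A = 9.05463 × 3.48135 × 2.30396 = 72.6262 kN.
I_c = b·h³/12 = 2.39 × 0.964³/12 = 0.178422 m⁴.
Centre of pressure: y_p = y_c + I_c/(y_c·A) = 3.782 + 0.178422/(3.782 × 2.30396) = 3.782 + 0.0204763 = 3.80248 m along the plane.

y_p = 3.80 m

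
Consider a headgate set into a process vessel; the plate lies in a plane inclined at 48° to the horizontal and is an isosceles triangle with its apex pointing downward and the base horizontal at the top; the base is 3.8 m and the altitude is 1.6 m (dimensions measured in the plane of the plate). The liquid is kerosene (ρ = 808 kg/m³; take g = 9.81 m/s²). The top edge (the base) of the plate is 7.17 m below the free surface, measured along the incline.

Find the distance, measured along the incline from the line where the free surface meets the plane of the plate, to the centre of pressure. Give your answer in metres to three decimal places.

γ = ρg = 808 × 9.81 / 1000 = 7.92648 kN/m³.
Let θ = 48° be the plate's angle to the horizontal; measure y along the incline from where the plane meets the free surface. Vertical depth h = y·sinθ with sinθ = 0.743145.
With the apex down, the centroid sits h/3 = 1.6/3 = 0.533333 m below the base (the top edge), so y_c = 7.17 + 0.533333 = 7.70333 m and h_c = 7.70333 × 0.743145 = 5.72469 m.
A = ½ × 3.8 × 1.6 = 3.04 m².
Resultant F = γ·h_c·A = 7.92648 × 5.72469 × 3.04 = 137.945 kN.
I_c = b·h³/36 = 3.8 × 1.6³/36 = 0.432356 m⁴.
Centre of pressure: y_p = y_c + I_c/(y_c·A) = 7.70333 + 0.432356/(7.70333 × 3.04) = 7.70333 + 0.0184625 = 7.72179 m along the plane.

y_p = 7.722 m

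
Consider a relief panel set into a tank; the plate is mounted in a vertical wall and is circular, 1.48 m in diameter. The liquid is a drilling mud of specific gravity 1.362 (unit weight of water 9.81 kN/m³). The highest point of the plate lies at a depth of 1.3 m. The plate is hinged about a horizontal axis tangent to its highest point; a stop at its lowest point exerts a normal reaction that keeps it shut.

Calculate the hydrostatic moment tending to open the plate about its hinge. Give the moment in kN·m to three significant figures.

M ≈ 37.8 kN·m

γ = 1.362 × 9.81 = 13.36122 kN/m³.
The centroid is at the centre, 0.74 m below the top of the plate, so the centroid depth is h_c = 1.3 + 0.74 = 2.04 m.
A = π(0.74)² = 1.72034 m².
Resultant F = γ·h_c·A = 13.36122 × 2.04 × 1.72034 = 46.8911 kN.
I_c = πr⁴/4 = π × 0.74⁴/4 = 0.235514 m⁴.
Centre of pressure: y_p = y_c + I_c/(y_c·A) = 2.04 + 0.235514/(2.04 × 1.72034) = 2.04 + 0.0671077 = 2.10711 m along the plane.
The resultant acts 0.74 + 0.0671077 = 0.807108 m (along the plate) below the hinge at the top edge, so the moment about the hinge is M = F × 0.807108 = 46.8911 × 0.807108 = 37.8462 kN·m.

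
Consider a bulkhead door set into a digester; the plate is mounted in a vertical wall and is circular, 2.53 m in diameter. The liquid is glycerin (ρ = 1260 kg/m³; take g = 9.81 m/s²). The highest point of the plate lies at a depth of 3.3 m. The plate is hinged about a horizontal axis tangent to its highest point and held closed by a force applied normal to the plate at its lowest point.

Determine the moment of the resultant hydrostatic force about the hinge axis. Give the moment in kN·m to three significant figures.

M ≈ 384 kN·m

γ = ρg = 1260 × 9.81 / 1000 = 12.3606 kN/m³.
The centroid is at the centre, 1.265 m below the top of the plate, so the centroid depth is h_c = 3.3 + 1.265 = 4.565 m.
A = π(1.265)² = 5.02726 m².
Resultant F = γ·h_c·A = 12.3606 × 4.565 × 5.02726 = 283.669 kN.
I_c = πr⁴/4 = π × 1.265⁴/4 = 2.01118 m⁴.
Centre of pressure: y_p = y_c + I_c/(y_c·A) = 4.565 + 2.01118/(4.565 × 5.02726) = 4.565 + 0.0876352 = 4.65264 m along the plane.
The resultant acts 1.265 + 0.0876352 = 1.35264 m (along the plate) below the hinge at the top edge, so the moment about the hinge is M = F × 1.35264 = 283.669 × 1.35264 = 383.702 kN·m.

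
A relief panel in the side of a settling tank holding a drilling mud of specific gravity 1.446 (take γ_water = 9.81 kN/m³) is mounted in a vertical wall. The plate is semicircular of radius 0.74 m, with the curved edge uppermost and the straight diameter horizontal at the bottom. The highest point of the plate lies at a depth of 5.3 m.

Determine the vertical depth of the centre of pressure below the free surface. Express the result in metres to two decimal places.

h_p = 5.73 m

γ = 1.446 × 9.81 = 14.18526 kN/m³.
The centroid lies 4r/(3π) = 0.314066 m above the diameter, so r − 4r/(3π) = 0.74 − 0.314066 = 0.425934 m below the topmost point, so the centroid depth is h_c = 5.3 + 0.425934 = 5.72593 m.
A = πr²/2 = π × 0.74²/2 = 0.860168 m².
Resultant F = γ·h_c·A = 14.18526 × 5.72593 × 0.860168 = 69.8661 kN.
I_c = (π/8 − 8/(9π))·r⁴ = 0.109757 × 0.74⁴ = 0.0329124 m⁴.
Centre of pressure: y_p = y_c + I_c/(y_c·A) = 5.72593 + 0.0329124/(5.72593 × 0.860168) = 5.72593 + 0.00668237 = 5.73261 m along the plane.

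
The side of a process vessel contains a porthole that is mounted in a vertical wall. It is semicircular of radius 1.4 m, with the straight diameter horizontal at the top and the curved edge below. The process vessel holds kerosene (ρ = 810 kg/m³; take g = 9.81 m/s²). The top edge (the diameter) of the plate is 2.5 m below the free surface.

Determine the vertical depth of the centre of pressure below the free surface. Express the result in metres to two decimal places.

h_p = 3.14 m

γ = ρg = 810 × 9.81 / 1000 = 7.9461 kN/m³.
The centroid of a semicircle lies 4r/(3π) = 0.594178 m from the diameter, here below the top edge, so the centroid depth is h_c = 2.5 + 0.594178 = 3.09418 m.
A = πr²/2 = π × 1.4²/2 = 3.07876 m².
Resultant F = γ·h_c·A = 7.9461 × 3.09418 × 3.07876 = 75.6964 kN.
I_c = (π/8 − 8/(9π))·r⁴ = 0.109757 × 1.4⁴ = 0.421642 m⁴.
Centre of pressure: y_p = y_c + I_c/(y_c·A) = 3.09418 + 0.421642/(3.09418 × 3.07876) = 3.09418 + 0.0442611 = 3.13844 m along the plane.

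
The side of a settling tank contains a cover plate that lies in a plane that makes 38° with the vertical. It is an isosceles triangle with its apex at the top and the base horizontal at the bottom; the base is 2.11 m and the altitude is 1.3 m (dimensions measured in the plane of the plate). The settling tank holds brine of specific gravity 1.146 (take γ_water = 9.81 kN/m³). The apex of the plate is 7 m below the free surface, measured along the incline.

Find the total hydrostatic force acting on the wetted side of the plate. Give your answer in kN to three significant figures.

γ = 1.146 × 9.81 = 11.24226 kN/m³.
The plate makes 38° with the vertical, i.e. θ = 90° − 38° = 52° to the horizontal. Measuring y along the incline from the free-surface line, vertical depth h = y·sinθ with sinθ = 0.788011.
With the apex up, the centroid sits 2h/3 = 2 × 1.3/3 = 0.866667 m below the apex, so y_c = 7 + 0.866667 = 7.86667 m and h_c = 7.86667 × 0.788011 = 6.19902 m.
A = ½ × 2.11 × 1.3 = 1.3715 m².
Resultant F = γ·h_c·A = 11.24226 × 6.19902 × 1.3715 = 95.5812 kN.

F ≈ 95.6 kN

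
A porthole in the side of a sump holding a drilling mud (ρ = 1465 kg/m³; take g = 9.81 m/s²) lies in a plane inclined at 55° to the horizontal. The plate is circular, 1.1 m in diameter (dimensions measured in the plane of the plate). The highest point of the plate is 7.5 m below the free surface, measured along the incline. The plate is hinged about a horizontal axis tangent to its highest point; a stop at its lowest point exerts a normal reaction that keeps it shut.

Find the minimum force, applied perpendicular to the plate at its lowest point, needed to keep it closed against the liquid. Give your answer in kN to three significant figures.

P ≈ 45.8 kN

γ = ρg = 1465 × 9.81 / 1000 = 14.37165 kN/m³.
Let θ = 55° be the plate's angle to the horizontal; measure y along the incline from where the plane meets the free surface. Vertical depth h = y·sinθ with sinθ = 0.819152.
The centroid is at the centre, 0.55 m below the top of the plate, so y_c = 7.5 + 0.55 = 8.05 m and h_c = 8.05 × 0.819152 = 6.59417 m.
A = π(0.55)² = 0.950332 m².
Resultant F = γ·h_c·A = 14.37165 × 6.59417 × 0.950332 = 90.0621 kN.
I_c = πr⁴/4 = π × 0.55⁴/4 = 0.0718688 m⁴.
Centre of pressure: y_p = y_c + I_c/(y_c·A) = 8.05 + 0.0718688/(8.05 × 0.950332) = 8.05 + 0.0093944 = 8.05939 m along the plane.
The resultant acts 0.55 + 0.0093944 = 0.559394 m (along the plate) below the hinge at the top edge, so the moment about the hinge is M = F × 0.559394 = 90.0621 × 0.559394 = 50.3802 kN·m.
A normal force at the bottom, 1.1 m from the hinge, must supply this moment: P = 50.3802/1.1 = 45.8002 kN.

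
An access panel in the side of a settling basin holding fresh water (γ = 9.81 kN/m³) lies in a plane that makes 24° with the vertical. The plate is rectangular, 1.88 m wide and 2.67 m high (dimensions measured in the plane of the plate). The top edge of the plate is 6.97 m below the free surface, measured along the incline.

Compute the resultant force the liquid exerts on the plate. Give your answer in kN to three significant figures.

F ≈ 374 kN

γ = 9.81 kN/m³.
The plate makes 24° with the vertical, i.e. θ = 90° − 24° = 66° to the horizontal. Measuring y along the incline from the free-surface line, vertical depth h = y·sinθ with sinθ = 0.913545.
The centroid lies 2.67/2 = 1.335 m below the top edge, so y_c = 6.97 + 1.335 = 8.305 m and h_c = 8.305 × 0.913545 = 7.58699 m.
A = 1.88 × 2.67 = 5.0196 m².
Resultant F = γ·h_c·A = 9.81 × 7.58699 × 5.0196 = 373.601 kN.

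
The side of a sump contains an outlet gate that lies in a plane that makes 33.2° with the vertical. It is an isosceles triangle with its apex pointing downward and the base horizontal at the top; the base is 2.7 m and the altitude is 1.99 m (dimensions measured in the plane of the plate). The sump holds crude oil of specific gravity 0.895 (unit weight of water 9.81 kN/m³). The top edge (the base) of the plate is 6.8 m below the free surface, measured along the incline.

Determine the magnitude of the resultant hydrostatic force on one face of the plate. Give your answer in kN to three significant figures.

F ≈ 147 kN

γ = 0.895 × 9.81 = 8.77995 kN/m³.
The plate makes 33.2° with the vertical, i.e. θ = 90° − 33.2° = 56.8° to the horizontal. Measuring y along the incline from the free-surface line, vertical depth h = y·sinθ with sinθ = 0.836764.
With the apex down, the centroid sits h/3 = 1.99/3 = 0.663333 m below the base (the top edge), so y_c = 6.8 + 0.663333 = 7.46333 m and h_c = 7.46333 × 0.836764 = 6.24505 m.
A = ½ × 2.7 × 1.99 = 2.6865 m².
Resultant F = γ·h_c·A = 8.77995 × 6.24505 × 2.6865 = 147.304 kN.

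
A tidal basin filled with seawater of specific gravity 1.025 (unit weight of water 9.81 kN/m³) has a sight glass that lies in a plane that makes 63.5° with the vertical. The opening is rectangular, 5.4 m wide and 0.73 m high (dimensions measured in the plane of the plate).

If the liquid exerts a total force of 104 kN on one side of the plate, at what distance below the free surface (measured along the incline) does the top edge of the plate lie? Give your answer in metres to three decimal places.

γ = 1.025 × 9.81 = 10.05525 kN/m³.
A = 5.4 × 0.73 = 3.942 m².
From F = γ·h_c·A, the centroid depth is h_c = 104/(10.05525 × 3.942) = 2.62376 m.
The plate makes 63.5° with the vertical, i.e. θ = 90° − 63.5° = 26.5° to the horizontal. Measuring y along the incline from the free-surface line, vertical depth h = y·sinθ with sinθ = 0.446198.
Along the incline, y_c = h_c/sinθ = 2.62376/0.446198 = 5.88026 m.
The centroid lies 0.73/2 = 0.365 m below the top edge, so the top edge sits at y_top = 5.88026 − 0.365 = 5.51526 m along the incline.

y_top ≈ 5.515 m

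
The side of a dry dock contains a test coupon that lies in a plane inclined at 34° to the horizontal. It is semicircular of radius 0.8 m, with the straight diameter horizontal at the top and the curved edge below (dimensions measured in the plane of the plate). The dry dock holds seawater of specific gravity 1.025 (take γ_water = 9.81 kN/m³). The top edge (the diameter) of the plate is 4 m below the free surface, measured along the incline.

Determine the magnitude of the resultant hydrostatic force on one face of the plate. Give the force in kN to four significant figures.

γ = 1.025 × 9.81 = 10.05525 kN/m³.
Let θ = 34° be the plate's angle to the horizontal; measure y along the incline from where the plane meets the free surface. Vertical depth h = y·sinθ with sinθ = 0.559193.
The centroid of a semicircle lies 4r/(3π) = 0.339531 m from the diameter, here below the top edge, so y_c = 4 + 0.339531 = 4.33953 m and h_c = 4.33953 × 0.559193 = 2.42663 m.
A = πr²/2 = π × 0.8²/2 = 1.00531 m².
Resultant F = γ·h_c·A = 10.05525 × 2.42663 × 1.00531 = 24.5299 kN.

F ≈ 24.53 kN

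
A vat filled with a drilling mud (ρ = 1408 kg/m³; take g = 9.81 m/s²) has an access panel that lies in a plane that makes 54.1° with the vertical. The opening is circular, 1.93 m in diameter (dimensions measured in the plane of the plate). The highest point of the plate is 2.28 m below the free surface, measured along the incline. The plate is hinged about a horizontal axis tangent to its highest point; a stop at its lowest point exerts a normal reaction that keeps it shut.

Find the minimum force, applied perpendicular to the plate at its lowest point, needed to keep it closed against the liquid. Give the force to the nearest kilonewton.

P ≈ 41 kN

γ = ρg = 1408 × 9.81 / 1000 = 13.81248 kN/m³.
The plate makes 54.1° with the vertical, i.e. θ = 90° − 54.1° = 35.9° to the horizontal. Measuring y along the incline from the free-surface line, vertical depth h = y·sinθ with sinθ = 0.586372.
The centroid is at the centre, 0.965 m below the top of the plate, so y_c = 2.28 + 0.965 = 3.245 m and h_c = 3.245 × 0.586372 = 1.90278 m.
A = π(0.965)² = 2.92553 m².
Resultant F = γ·h_c·A = 13.81248 × 1.90278 × 2.92553 = 76.8891 kN.
I_c = πr⁴/4 = π × 0.965⁴/4 = 0.681082 m⁴.
Centre of pressure: y_p = y_c + I_c/(y_c·A) = 3.245 + 0.681082/(3.245 × 2.92553) = 3.245 + 0.0717431 = 3.31674 m along the plane.
The resultant acts 0.965 + 0.0717431 = 1.03674 m (along the plate) below the hinge at the top edge, so the moment about the hinge is M = F × 1.03674 = 76.8891 × 1.03674 = 79.714 kN·m.
A normal force at the bottom, 1.93 m from the hinge, must supply this moment: P = 79.714/1.93 = 41.3026 kN.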